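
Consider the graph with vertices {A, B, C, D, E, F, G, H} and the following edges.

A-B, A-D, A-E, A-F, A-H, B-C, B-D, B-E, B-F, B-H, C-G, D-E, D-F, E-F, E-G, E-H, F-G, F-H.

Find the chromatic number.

A, B, E, F, H are mutually adjacent (a clique of size 5), so at least 5 colors are needed.
5 colors suffice: color 1 → {C, F}; color 2 → {E}; color 3 → {B, G}; color 4 → {A}; color 5 → {D, H}. No two adjacent vertices share a color.

5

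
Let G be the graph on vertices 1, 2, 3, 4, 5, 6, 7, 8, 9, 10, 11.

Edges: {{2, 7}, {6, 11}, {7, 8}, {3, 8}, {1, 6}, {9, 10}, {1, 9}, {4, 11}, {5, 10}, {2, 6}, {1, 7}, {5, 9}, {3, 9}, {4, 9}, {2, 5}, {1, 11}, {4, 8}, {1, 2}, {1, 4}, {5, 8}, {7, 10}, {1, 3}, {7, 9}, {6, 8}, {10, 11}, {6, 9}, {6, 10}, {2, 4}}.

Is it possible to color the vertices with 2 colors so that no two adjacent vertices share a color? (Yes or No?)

1, 2, 4 are mutually adjacent, so at least 3 colors are needed.
So 2 colors are not enough.

No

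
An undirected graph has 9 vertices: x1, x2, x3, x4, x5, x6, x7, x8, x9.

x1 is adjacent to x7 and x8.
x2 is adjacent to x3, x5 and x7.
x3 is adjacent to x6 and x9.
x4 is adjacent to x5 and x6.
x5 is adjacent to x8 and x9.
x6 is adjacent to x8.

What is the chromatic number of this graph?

3

The cycle x1-x7-x2-x5-x8-x1 has odd length 5, so it cannot be 2-colored; at least 3 colors are needed.
A valid assignment using 3 colors: x1=3, x2=2, x3=3, x4=2, x5=1, x6=1, x7=1, x8=2, x9=2. No two adjacent vertices share a color.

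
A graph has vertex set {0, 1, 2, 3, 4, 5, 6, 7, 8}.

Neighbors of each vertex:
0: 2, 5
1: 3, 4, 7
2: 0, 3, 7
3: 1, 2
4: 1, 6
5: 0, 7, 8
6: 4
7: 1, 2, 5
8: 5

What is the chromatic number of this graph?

2 and 7 are adjacent, so at least 2 colors are needed.
2 colors suffice: color a → {1, 2, 5, 6}; color b → {0, 3, 4, 7, 8}. No two adjacent vertices share a color.

2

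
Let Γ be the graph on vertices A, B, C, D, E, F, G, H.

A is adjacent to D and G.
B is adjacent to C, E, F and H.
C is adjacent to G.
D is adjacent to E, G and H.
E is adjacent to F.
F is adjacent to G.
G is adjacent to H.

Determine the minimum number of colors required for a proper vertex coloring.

B, E, F form a triangle, so at least 3 colors are needed.
3 colors suffice: A=green, B=red, C=blue, D=blue, E=green, F=blue, G=red, H=green. Every edge joins two different colors.

3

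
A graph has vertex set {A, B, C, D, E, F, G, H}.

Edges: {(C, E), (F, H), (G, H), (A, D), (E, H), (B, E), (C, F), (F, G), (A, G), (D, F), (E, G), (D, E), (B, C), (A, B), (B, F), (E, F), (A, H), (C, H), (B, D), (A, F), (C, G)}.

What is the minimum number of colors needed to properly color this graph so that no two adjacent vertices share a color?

C, E, F, G, H are pairwise adjacent (a clique of size 5), so at least 5 colors are needed.
5 colors suffice: color 1 → {F}; color 2 → {A, E}; color 3 → {B, G}; color 4 → {C, D}; color 5 → {H}. Every edge joins two different colors.

5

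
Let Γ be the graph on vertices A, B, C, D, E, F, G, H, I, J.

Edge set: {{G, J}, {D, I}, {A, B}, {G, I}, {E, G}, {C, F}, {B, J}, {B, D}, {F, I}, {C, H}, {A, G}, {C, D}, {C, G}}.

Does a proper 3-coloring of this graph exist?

Yes

The chromatic number is 3. The cycle I-D-B-A-G-I has odd length 5, so it cannot be 2-colored; at least 3 colors are needed.
One proper 3-coloring: A=blue, B=red, C=blue, D=green, E=blue, F=red, G=red, H=red, I=blue, J=blue.
That is already a proper 3-coloring.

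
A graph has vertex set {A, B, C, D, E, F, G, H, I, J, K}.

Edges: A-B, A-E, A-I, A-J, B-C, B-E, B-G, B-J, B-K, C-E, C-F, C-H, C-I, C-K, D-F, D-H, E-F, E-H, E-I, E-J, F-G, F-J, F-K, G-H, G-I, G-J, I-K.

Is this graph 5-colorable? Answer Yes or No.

Yes

The chromatic number is 4. A, B, E, J form a clique, so at least 4 colors are needed.
A valid assignment using 4 colors: A=yellow, B=green, C=blue, D=red, E=red, F=green, G=red, H=green, I=green, J=blue, K=red.
Since 5 ≥ 4, a proper 5-coloring certainly exists.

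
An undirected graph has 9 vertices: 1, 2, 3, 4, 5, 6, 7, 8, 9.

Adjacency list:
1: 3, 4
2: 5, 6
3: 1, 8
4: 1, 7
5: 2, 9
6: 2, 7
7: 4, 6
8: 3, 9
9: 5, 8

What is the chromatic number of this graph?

The cycle 1-3-8-9-5-2-6-7-4-1 has odd length 9, so it cannot be 2-colored; at least 3 colors are needed.
3 colors suffice: 1=green, 2=blue, 3=blue, 4=red, 5=red, 6=red, 7=blue, 8=red, 9=blue. No two adjacent vertices share a color.

3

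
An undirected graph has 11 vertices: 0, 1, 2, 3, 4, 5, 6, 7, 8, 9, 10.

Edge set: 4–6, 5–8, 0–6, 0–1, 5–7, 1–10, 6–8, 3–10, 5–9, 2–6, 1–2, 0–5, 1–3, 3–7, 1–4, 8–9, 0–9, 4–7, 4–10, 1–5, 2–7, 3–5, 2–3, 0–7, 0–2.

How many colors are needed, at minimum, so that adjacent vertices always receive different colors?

3

0, 1, 5 are mutually adjacent, so at least 3 colors are needed.
3 colors suffice: color red → {1, 6, 7, 9}; color blue → {0, 3, 4, 8}; color green → {2, 5, 10}. Every edge joins two different colors.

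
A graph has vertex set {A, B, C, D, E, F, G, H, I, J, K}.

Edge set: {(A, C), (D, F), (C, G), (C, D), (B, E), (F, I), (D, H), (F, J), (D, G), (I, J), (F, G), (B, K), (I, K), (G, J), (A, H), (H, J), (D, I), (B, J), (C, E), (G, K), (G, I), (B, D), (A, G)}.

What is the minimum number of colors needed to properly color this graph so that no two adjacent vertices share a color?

4

D, F, G, I are pairwise adjacent (a clique of size 4), so at least 4 colors are needed.
4 colors suffice: A=blue, B=red, C=green, D=blue, E=blue, F=yellow, G=red, H=red, I=green, J=blue, K=blue. No two adjacent vertices share a color.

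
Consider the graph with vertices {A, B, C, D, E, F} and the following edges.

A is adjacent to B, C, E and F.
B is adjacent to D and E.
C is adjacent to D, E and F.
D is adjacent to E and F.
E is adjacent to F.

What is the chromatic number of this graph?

4

C, D, E, F are pairwise adjacent (a clique of size 4), so at least 4 colors are needed.
4 colors suffice: color 1 → {E}; color 2 → {B, C}; color 3 → {F}; color 4 → {A, D}. No two adjacent vertices share a color.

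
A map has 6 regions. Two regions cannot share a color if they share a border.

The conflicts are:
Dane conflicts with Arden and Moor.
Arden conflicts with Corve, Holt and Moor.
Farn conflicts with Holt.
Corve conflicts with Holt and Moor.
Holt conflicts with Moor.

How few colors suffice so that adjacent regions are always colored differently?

Arden, Corve, Holt, Moor are mutually in conflict, so at least 4 colors are needed.
4 colors suffice: Dane=1, Arden=2, Farn=2, Corve=4, Holt=1, Moor=3. Every pair that conflicts lands in different colors.

4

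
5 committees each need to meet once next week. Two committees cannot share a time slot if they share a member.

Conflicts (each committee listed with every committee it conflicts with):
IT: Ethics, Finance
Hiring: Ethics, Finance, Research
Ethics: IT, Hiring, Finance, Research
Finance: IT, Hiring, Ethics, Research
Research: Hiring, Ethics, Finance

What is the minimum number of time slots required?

Hiring, Ethics, Finance, Research all conflict with each other, so at least 4 time slots are needed.
4 time slots suffice: time slot 1 → {Ethics}; time slot 2 → {Finance}; time slot 3 → {IT, Research}; time slot 4 → {Hiring}. Each listed conflict is separated.

4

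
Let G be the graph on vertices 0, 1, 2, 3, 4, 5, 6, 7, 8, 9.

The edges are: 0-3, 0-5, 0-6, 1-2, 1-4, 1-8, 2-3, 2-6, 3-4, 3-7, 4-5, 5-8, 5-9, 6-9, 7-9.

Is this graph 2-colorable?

No

The cycle 7-3-2-6-9-7 has odd length 5, so it cannot be 2-colored; at least 3 colors are needed.
So 2 colors are not enough.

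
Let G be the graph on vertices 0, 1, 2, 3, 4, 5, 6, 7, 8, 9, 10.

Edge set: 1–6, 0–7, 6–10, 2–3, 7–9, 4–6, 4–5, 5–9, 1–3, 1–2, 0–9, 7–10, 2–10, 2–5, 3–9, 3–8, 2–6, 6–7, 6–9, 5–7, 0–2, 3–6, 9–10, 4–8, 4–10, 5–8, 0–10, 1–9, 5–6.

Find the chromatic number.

0, 7, 9, 10 are mutually adjacent (a clique of size 4), so at least 4 colors are needed.
A valid assignment using 4 colors: 0=red, 1=yellow, 2=blue, 3=green, 4=blue, 5=green, 6=red, 7=yellow, 8=red, 9=blue, 10=green. No two adjacent vertices share a color.

4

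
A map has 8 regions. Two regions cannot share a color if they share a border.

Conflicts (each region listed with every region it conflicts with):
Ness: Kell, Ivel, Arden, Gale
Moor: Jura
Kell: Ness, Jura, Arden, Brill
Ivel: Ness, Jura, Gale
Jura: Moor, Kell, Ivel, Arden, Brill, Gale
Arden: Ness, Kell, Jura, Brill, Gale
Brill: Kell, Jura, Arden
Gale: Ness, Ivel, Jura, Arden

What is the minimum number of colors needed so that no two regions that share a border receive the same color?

Kell, Jura, Arden, Brill all conflict with each other, so at least 4 colors are needed.
One proper 4-coloring: Ness=1, Moor=2, Kell=3, Ivel=2, Jura=1, Arden=2, Brill=4, Gale=3. No two conflicting regions share a color.

4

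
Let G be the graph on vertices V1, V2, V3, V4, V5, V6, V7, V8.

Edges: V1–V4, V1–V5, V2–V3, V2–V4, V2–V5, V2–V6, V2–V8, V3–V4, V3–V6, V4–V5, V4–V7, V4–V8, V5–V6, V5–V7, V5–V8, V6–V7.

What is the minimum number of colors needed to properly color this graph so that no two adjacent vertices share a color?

4

V2, V4, V5, V8 are pairwise adjacent (a clique of size 4), so at least 4 colors are needed.
4 colors suffice: color 1 → {V3, V5}; color 2 → {V4, V6}; color 3 → {V1, V2, V7}; color 4 → {V8}. Each edge has distinct colors on its endpoints.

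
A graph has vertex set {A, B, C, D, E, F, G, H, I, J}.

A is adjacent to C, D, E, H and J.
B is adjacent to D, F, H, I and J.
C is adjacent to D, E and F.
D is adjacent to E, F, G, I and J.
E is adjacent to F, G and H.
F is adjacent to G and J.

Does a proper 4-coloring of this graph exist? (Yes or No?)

Yes

The chromatic number is 4. D, E, F, G form a clique, so at least 4 colors are needed.
4 colors suffice: color 1 → {D, H}; color 2 → {B, E}; color 3 → {A, F, I}; color 4 → {C, G, J}.
That is already a proper 4-coloring.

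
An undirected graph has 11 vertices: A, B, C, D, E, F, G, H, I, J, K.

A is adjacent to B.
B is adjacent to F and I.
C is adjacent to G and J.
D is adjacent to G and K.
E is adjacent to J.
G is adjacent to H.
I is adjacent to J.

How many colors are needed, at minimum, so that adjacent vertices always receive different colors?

D and G are adjacent, so at least 2 colors are needed.
2 colors suffice: A=blue, B=red, C=blue, D=blue, E=blue, F=blue, G=red, H=blue, I=blue, J=red, K=red. Each edge has distinct colors on its endpoints.

2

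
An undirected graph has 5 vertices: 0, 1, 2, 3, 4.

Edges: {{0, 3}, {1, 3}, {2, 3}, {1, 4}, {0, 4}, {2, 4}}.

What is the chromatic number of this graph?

0 and 4 are adjacent, so at least 2 colors are needed.
One proper 2-coloring: 0=blue, 1=blue, 2=blue, 3=red, 4=red. Every edge joins two different colors.

2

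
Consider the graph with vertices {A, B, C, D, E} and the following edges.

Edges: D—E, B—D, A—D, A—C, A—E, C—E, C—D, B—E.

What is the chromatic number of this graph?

4

A, C, D, E are mutually adjacent (a clique of size 4), so at least 4 colors are needed.
4 colors suffice: color 1 → {E}; color 2 → {D}; color 3 → {A, B}; color 4 → {C}. No two adjacent vertices share a color.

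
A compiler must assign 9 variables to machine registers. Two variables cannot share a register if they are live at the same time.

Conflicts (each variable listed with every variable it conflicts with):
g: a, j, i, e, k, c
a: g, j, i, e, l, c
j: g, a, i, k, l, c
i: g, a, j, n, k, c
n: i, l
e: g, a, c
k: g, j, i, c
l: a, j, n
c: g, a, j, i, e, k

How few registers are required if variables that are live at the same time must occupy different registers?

g, a, j, i, c all conflict with each other, so at least 5 registers are needed.
5 registers suffice: register 1 → {i, e, l}; register 2 → {n, c}; register 3 → {g}; register 4 → {j}; register 5 → {a, k}. Every pair that conflicts lands in different registers.

5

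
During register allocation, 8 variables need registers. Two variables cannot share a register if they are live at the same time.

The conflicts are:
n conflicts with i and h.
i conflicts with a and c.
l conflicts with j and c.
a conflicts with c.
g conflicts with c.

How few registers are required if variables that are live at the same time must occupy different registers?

i, a, c are mutually in conflict, so at least 3 registers are needed.
3 registers suffice: register 1 → {n, j, c}; register 2 → {i, l, h, g}; register 3 → {a}. Each listed conflict is separated.

3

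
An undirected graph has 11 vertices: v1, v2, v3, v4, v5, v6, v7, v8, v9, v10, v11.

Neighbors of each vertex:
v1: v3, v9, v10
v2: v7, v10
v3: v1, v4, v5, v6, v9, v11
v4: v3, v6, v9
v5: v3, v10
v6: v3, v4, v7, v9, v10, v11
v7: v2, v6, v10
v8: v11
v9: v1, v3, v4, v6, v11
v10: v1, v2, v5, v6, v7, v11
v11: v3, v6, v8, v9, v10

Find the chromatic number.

v3, v6, v9, v11 form a clique, so at least 4 colors are needed.
4 colors suffice: color 1 → {v1, v2, v5, v6, v8}; color 2 → {v3, v10}; color 3 → {v7, v9}; color 4 → {v4, v11}. Each edge has distinct colors on its endpoints.

4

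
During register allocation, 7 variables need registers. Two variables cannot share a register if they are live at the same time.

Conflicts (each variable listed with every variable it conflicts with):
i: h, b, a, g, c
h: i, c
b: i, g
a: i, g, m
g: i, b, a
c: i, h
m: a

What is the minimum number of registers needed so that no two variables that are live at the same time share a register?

i, h, c are mutually in conflict, so at least 3 registers are needed.
3 registers suffice: i=1, h=3, b=3, a=3, g=2, c=2, m=1. No two conflicting variables share a register.

3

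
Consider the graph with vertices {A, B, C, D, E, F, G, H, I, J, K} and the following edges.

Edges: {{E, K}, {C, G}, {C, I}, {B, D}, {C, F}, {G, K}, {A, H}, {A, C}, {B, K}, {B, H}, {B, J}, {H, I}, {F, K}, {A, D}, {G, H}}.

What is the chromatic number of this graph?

B and H are adjacent, so at least 2 colors are needed.
2 colors suffice: color red → {C, D, H, J, K}; color blue → {A, B, E, F, G, I}. No two adjacent vertices share a color.

2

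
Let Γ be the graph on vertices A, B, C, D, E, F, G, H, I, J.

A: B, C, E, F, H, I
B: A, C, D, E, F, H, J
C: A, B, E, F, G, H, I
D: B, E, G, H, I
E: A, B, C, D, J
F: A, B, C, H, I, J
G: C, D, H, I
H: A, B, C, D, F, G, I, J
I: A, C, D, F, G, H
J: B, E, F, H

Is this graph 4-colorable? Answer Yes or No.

No

A, C, F, H, I are mutually adjacent (a clique of size 5), so at least 5 colors are needed.
So 4 colors are not enough.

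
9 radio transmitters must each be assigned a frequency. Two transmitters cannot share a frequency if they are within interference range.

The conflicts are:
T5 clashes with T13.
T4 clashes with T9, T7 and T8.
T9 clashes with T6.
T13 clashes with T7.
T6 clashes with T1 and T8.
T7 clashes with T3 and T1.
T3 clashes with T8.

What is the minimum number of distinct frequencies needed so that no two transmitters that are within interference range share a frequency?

3

The cycle T4-T8-T6-T1-T7-T4 has odd length 5, so it cannot be 2-colored; at least 3 frequencies are needed.
3 frequencies suffice: frequency 1 → {T5, T6, T7}; frequency 2 → {T9, T13, T1, T8}; frequency 3 → {T4, T3}. No two conflicting transmitters share a frequency.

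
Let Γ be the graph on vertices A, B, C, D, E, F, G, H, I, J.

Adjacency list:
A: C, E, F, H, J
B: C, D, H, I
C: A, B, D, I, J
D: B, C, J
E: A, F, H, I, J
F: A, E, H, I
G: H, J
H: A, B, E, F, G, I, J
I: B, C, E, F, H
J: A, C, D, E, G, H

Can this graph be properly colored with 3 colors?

No

E, F, H, I form a clique, so at least 4 colors are needed.
So 3 colors are not enough.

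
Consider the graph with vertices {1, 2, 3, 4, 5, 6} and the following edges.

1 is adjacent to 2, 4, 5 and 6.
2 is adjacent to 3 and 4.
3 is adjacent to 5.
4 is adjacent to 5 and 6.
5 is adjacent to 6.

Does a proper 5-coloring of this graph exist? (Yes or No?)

Yes

The chromatic number is 4. 1, 4, 5, 6 are mutually adjacent (a clique of size 4), so at least 4 colors are needed.
4 colors suffice: color a → {1, 3}; color b → {4}; color c → {2, 5}; color d → {6}.
Since 5 ≥ 4, a proper 5-coloring certainly exists.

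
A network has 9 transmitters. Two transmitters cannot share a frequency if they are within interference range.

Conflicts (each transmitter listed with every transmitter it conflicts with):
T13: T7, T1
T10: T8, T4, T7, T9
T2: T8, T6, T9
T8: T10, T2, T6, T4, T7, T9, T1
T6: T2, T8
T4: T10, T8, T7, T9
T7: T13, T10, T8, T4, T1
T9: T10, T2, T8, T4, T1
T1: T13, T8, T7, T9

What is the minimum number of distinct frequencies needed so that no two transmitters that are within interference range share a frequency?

T10, T8, T4, T7 pairwise conflict, so at least 4 frequencies are needed.
A valid assignment using 4 frequencies: T13=1, T10=4, T2=3, T8=1, T6=2, T4=3, T7=2, T9=2, T1=3. Each listed conflict is separated.

4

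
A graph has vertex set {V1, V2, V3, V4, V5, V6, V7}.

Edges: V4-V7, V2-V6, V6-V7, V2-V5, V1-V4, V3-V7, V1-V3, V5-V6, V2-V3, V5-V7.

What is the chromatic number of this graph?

V5, V6, V7 are pairwise adjacent, so at least 3 colors are needed.
3 colors suffice: color 1 → {V1, V2, V7}; color 2 → {V3, V4, V5}; color 3 → {V6}. Every edge joins two different colors.

3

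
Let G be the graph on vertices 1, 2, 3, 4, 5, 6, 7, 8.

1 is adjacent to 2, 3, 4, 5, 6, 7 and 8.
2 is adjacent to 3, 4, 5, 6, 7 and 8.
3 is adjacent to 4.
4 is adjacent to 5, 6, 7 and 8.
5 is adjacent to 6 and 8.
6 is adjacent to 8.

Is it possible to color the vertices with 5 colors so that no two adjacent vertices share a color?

1, 2, 4, 5, 6, 8 are pairwise adjacent (a clique of size 6), so at least 6 colors are needed.
So 5 colors are not enough.

No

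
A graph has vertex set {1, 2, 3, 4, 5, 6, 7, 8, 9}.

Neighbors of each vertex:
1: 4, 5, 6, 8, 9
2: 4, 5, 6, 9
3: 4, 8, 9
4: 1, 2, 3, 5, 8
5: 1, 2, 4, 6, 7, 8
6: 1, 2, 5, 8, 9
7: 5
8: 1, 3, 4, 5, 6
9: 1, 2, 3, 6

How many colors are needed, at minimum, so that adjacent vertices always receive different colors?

4

1, 5, 6, 8 form a clique, so at least 4 colors are needed.
4 colors suffice: color red → {5, 9}; color blue → {4, 6, 7}; color green → {1, 2, 3}; color yellow → {8}. No two adjacent vertices share a color.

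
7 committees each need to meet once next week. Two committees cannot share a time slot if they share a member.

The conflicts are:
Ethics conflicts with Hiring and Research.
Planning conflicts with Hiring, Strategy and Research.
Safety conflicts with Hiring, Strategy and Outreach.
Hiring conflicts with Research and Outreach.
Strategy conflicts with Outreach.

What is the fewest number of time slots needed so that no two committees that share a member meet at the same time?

Safety, Hiring, Outreach pairwise conflict, so at least 3 time slots are needed.
3 time slots suffice: Ethics=2, Planning=2, Safety=2, Hiring=1, Strategy=1, Research=3, Outreach=3. No two conflicting committees share a time slot.

3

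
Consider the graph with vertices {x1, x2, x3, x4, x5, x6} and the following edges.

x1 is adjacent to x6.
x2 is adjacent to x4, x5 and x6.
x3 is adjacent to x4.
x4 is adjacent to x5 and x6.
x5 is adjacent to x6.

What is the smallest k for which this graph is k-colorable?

4

x2, x4, x5, x6 form a clique, so at least 4 colors are needed.
One proper 4-coloring: x1=B, x2=G, x3=R, x4=B, x5=Y, x6=R. Each edge has distinct colors on its endpoints.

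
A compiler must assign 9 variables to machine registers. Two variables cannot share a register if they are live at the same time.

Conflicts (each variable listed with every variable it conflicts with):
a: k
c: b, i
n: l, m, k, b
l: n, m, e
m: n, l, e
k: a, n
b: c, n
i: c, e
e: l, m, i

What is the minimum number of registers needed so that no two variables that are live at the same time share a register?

3

n, l, m all conflict with each other, so at least 3 registers are needed.
A valid assignment using 3 registers: a=1, c=1, n=1, l=2, m=3, k=2, b=2, i=2, e=1. Every pair that conflicts lands in different registers.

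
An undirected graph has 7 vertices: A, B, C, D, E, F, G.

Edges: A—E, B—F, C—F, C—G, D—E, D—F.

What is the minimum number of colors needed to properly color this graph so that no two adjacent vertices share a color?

2

D and F are adjacent, so at least 2 colors are needed.
2 colors suffice: color 1 → {E, F, G}; color 2 → {A, B, C, D}. Every edge joins two different colors.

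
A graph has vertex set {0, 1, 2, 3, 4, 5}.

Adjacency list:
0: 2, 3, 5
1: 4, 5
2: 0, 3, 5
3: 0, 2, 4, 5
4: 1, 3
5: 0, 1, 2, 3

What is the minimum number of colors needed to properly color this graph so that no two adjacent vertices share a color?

4

0, 2, 3, 5 are pairwise adjacent (a clique of size 4), so at least 4 colors are needed.
4 colors suffice: color red → {4, 5}; color blue → {1, 3}; color green → {2}; color yellow → {0}. Every edge joins two different colors.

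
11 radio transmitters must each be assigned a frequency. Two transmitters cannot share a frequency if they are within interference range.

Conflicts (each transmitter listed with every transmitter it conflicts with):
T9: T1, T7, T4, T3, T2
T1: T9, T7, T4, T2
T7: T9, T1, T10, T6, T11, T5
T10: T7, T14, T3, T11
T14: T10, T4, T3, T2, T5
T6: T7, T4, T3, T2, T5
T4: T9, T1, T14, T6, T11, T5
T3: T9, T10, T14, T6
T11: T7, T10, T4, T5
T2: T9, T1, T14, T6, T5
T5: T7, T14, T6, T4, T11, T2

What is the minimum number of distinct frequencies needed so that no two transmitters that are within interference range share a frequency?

T6, T2, T5 are mutually in conflict, so at least 3 frequencies are needed.
3 frequencies suffice: frequency 1 → {T7, T4, T3, T2}; frequency 2 → {T9, T10, T5}; frequency 3 → {T1, T14, T6, T11}. No two conflicting transmitters share a frequency.

3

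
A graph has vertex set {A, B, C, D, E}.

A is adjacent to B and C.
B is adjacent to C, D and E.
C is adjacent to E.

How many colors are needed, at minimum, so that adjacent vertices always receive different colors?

B, C, E are pairwise adjacent, so at least 3 colors are needed.
3 colors suffice: color red → {B}; color blue → {C, D}; color green → {A, E}. No two adjacent vertices share a color.

3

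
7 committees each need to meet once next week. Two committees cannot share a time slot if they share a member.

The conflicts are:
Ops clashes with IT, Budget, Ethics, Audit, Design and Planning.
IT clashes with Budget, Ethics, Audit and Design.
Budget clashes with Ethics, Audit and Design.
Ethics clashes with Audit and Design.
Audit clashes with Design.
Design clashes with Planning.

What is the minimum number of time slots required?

6

Ops, IT, Budget, Ethics, Audit, Design pairwise conflict, so at least 6 time slots are needed.
6 time slots suffice: time slot 1 → {Design}; time slot 2 → {Ops}; time slot 3 → {Ethics, Planning}; time slot 4 → {Budget}; time slot 5 → {IT}; time slot 6 → {Audit}. Each listed conflict is separated.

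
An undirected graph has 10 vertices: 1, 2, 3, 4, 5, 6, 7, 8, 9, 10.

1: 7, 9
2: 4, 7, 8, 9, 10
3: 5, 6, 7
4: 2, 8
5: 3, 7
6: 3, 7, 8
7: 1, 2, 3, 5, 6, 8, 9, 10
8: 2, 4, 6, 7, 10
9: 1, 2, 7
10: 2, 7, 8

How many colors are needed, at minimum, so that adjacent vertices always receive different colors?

2, 7, 8, 10 form a clique, so at least 4 colors are needed.
4 colors suffice: color a → {4, 7}; color b → {3, 8, 9}; color c → {1, 2, 5, 6}; color d → {10}. Every edge joins two different colors.

4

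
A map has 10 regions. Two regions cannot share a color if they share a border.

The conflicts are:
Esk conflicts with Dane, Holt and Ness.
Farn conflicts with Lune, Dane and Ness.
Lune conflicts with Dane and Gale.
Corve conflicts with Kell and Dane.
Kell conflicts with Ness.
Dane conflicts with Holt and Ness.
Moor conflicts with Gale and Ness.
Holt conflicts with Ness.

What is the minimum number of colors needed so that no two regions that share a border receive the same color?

Esk, Dane, Holt, Ness pairwise conflict, so at least 4 colors are needed.
4 colors suffice: color 1 → {Kell, Dane, Moor}; color 2 → {Lune, Corve, Ness}; color 3 → {Farn, Gale, Holt}; color 4 → {Esk}. No two conflicting regions share a color.

4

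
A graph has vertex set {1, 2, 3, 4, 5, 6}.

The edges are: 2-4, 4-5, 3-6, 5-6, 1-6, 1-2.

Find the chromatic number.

The cycle 1-6-5-4-2-1 has odd length 5, so it cannot be 2-colored; at least 3 colors are needed.
One proper 3-coloring: 1=blue, 2=red, 3=blue, 4=green, 5=blue, 6=red. Every edge joins two different colors.

3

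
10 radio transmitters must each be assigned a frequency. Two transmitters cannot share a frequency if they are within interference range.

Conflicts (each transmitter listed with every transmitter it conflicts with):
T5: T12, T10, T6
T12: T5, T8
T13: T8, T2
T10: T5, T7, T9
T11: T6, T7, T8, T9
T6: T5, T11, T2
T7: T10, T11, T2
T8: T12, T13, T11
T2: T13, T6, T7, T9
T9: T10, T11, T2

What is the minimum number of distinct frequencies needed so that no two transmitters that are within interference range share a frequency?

3

The cycle T11-T6-T5-T10-T9-T11 has odd length 5, so it cannot be 2-colored; at least 3 frequencies are needed.
3 frequencies suffice: frequency 1 → {T5, T11, T2}; frequency 2 → {T6, T7, T8, T9}; frequency 3 → {T12, T13, T10}. No two conflicting transmitters share a frequency.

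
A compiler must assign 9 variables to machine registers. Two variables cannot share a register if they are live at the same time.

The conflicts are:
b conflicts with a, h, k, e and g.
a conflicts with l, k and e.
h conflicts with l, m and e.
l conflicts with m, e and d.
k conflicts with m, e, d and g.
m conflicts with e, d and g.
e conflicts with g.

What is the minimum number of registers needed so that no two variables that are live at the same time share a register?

4

b, k, e, g all conflict with each other, so at least 4 registers are needed.
4 registers suffice: register 1 → {e, d}; register 2 → {l, k}; register 3 → {b, m}; register 4 → {a, h, g}. Every pair that conflicts lands in different registers.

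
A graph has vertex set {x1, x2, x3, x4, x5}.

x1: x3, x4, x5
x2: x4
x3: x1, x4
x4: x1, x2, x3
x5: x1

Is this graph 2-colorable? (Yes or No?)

x1, x3, x4 form a triangle, so at least 3 colors are needed.
So 2 colors are not enough.

No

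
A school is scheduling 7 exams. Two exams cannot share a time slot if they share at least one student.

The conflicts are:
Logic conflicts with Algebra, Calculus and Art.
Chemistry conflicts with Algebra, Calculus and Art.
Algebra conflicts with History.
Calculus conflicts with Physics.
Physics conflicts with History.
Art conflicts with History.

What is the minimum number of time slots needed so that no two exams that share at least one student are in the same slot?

3

The cycle Physics-Calculus-Chemistry-Art-History-Physics has odd length 5, so it cannot be 2-colored; at least 3 time slots are needed.
3 time slots suffice: time slot 1 → {Logic, Chemistry, History}; time slot 2 → {Algebra, Calculus, Art}; time slot 3 → {Physics}. Each listed conflict is separated.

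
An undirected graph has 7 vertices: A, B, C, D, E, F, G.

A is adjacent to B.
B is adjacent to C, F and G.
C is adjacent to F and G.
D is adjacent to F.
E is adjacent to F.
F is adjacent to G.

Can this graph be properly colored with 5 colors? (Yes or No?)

The chromatic number is 4. B, C, F, G are pairwise adjacent (a clique of size 4), so at least 4 colors are needed.
4 colors suffice: A=red, B=blue, C=green, D=blue, E=blue, F=red, G=yellow.
Since 5 ≥ 4, a proper 5-coloring certainly exists.

Yes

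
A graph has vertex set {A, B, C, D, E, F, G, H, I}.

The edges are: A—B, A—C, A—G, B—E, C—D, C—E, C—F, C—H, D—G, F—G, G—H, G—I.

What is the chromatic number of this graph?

C and D are adjacent, so at least 2 colors are needed.
A valid assignment using 2 colors: A=2, B=1, C=1, D=2, E=2, F=2, G=1, H=2, I=2. No two adjacent vertices share a color.

2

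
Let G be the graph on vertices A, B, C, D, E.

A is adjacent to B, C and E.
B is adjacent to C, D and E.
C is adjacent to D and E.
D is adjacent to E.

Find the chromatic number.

4

B, C, D, E are mutually adjacent (a clique of size 4), so at least 4 colors are needed.
4 colors suffice: color red → {E}; color blue → {C}; color green → {B}; color yellow → {A, D}. Every edge joins two different colors.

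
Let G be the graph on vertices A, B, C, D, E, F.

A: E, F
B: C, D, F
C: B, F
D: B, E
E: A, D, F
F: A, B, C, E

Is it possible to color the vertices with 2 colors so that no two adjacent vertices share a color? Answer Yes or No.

No

B, C, F form a triangle, so at least 3 colors are needed.
So 2 colors are not enough.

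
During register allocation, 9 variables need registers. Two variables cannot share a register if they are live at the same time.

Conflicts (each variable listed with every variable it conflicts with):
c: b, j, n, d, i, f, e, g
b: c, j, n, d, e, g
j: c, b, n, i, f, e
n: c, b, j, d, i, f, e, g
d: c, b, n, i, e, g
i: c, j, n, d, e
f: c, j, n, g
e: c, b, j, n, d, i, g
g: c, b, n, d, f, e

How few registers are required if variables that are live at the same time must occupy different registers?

c, b, n, d, e, g are mutually in conflict, so at least 6 registers are needed.
6 registers suffice: register 1 → {c}; register 2 → {n}; register 3 → {f, e}; register 4 → {b, i}; register 5 → {j, d}; register 6 → {g}. No two conflicting variables share a register.

6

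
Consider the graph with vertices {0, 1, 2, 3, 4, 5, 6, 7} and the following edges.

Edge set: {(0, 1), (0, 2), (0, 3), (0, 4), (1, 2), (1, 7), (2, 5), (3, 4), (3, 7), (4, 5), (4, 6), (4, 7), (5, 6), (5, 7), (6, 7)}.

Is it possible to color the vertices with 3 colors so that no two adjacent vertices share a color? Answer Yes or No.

No

4, 5, 6, 7 form a clique, so at least 4 colors are needed.
So 3 colors are not enough.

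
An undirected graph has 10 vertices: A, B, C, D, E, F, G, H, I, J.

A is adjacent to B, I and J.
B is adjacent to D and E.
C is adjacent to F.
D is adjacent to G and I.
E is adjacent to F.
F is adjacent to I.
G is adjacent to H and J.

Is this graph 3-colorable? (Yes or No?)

Yes

The chromatic number is 3. The cycle I-D-G-J-A-I has odd length 5, so it cannot be 2-colored; at least 3 colors are needed.
One proper 3-coloring: A=1, B=2, C=2, D=3, E=3, F=1, G=1, H=2, I=2, J=2.
That is already a proper 3-coloring.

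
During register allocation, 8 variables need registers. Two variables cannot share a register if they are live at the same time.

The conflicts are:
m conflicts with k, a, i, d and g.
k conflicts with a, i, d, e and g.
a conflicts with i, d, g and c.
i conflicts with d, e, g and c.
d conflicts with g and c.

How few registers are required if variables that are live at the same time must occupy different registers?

m, k, a, i, d, g are mutually in conflict, so at least 6 registers are needed.
Using 6 registers: m=6, k=4, a=2, i=1, d=3, e=2, g=5, c=4. No two conflicting variables share a register.

6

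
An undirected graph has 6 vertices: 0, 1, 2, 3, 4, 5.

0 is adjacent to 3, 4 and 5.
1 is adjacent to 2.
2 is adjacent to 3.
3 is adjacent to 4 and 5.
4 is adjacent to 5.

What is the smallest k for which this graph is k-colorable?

4

0, 3, 4, 5 are pairwise adjacent (a clique of size 4), so at least 4 colors are needed.
One proper 4-coloring: 0=d, 1=a, 2=b, 3=a, 4=b, 5=c. Each edge has distinct colors on its endpoints.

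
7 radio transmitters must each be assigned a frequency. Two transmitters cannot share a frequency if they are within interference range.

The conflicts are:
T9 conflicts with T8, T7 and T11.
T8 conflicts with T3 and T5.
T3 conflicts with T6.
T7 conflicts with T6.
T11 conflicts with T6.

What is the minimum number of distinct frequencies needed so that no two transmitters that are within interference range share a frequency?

The cycle T8-T3-T6-T11-T9-T8 has odd length 5, so it cannot be 2-colored; at least 3 frequencies are needed.
3 frequencies suffice: frequency 1 → {T8, T6}; frequency 2 → {T9, T3, T5}; frequency 3 → {T7, T11}. Each listed conflict is separated.

3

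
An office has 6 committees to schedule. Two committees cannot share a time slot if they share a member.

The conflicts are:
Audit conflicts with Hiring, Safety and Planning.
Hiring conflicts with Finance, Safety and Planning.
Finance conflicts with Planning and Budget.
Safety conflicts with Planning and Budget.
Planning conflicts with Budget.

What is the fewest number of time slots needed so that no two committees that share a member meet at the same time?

Audit, Hiring, Safety, Planning pairwise conflict, so at least 4 time slots are needed.
A valid assignment using 4 time slots: Audit=4, Hiring=3, Finance=2, Safety=2, Planning=1, Budget=3. Every pair that conflicts lands in different time slots.

4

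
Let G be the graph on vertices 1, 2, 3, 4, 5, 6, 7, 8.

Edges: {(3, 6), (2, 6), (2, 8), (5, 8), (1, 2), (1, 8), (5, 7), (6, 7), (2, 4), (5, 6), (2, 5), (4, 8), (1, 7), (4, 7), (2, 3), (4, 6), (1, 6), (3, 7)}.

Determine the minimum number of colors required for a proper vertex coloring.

5, 6, 7 are pairwise adjacent, so at least 3 colors are needed.
3 colors suffice: 1=c, 2=a, 3=c, 4=c, 5=c, 6=b, 7=a, 8=b. No two adjacent vertices share a color.

3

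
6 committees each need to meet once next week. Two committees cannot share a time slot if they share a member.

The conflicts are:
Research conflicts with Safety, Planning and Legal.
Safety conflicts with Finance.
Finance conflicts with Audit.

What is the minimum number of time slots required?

Finance and Audit conflict, so at least 2 time slots are needed.
2 time slots suffice: time slot 1 → {Research, Finance}; time slot 2 → {Safety, Planning, Audit, Legal}. Each listed conflict is separated.

2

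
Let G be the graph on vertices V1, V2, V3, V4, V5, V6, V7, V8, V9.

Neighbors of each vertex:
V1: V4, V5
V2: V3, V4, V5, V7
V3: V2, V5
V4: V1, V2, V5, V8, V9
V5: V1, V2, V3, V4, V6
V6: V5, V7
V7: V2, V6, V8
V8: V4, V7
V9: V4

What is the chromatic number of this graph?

3

V2, V3, V5 are pairwise adjacent, so at least 3 colors are needed.
3 colors suffice: color 1 → {V3, V4, V7}; color 2 → {V5, V8, V9}; color 3 → {V1, V2, V6}. No two adjacent vertices share a color.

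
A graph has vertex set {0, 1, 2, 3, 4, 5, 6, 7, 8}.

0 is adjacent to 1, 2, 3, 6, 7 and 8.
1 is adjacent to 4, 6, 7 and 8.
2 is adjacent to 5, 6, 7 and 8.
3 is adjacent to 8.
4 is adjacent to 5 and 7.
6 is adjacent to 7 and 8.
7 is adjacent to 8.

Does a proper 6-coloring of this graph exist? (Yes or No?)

Yes

The chromatic number is 5. 0, 2, 6, 7, 8 are pairwise adjacent (a clique of size 5), so at least 5 colors are needed.
A valid assignment using 5 colors: 0=c, 1=d, 2=d, 3=a, 4=b, 5=a, 6=e, 7=a, 8=b.
Since 6 ≥ 5, a proper 6-coloring certainly exists.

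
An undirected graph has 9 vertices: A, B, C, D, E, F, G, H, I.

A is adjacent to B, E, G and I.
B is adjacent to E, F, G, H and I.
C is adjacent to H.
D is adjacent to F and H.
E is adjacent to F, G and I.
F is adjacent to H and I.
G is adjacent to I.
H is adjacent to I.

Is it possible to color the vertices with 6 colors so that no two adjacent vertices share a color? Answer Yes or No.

The chromatic number is 5. A, B, E, G, I are mutually adjacent (a clique of size 5), so at least 5 colors are needed.
5 colors suffice: color 1 → {C, D, I}; color 2 → {B}; color 3 → {A, F}; color 4 → {E, H}; color 5 → {G}.
Since 6 ≥ 5, a proper 6-coloring certainly exists.

Yes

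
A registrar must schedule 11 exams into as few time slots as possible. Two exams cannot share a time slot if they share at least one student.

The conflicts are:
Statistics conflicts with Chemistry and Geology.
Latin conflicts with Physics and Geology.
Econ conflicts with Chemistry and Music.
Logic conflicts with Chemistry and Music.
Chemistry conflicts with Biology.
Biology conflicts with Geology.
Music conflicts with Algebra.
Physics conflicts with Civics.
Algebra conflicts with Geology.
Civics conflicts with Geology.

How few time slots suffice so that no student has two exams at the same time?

Chemistry and Biology conflict, so at least 2 time slots are needed.
2 time slots suffice: Statistics=2, Latin=2, Econ=2, Logic=2, Chemistry=1, Biology=2, Music=1, Physics=1, Algebra=2, Civics=2, Geology=1. Every pair that conflicts lands in different time slots.

2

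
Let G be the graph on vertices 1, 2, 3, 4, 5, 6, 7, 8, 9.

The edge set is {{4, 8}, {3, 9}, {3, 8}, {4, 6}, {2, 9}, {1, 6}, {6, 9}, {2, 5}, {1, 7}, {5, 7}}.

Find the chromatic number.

The cycle 3-9-6-4-8-3 has odd length 5, so it cannot be 2-colored; at least 3 colors are needed.
3 colors suffice: color a → {1, 5, 8, 9}; color b → {2, 3, 6, 7}; color c → {4}. No two adjacent vertices share a color.

3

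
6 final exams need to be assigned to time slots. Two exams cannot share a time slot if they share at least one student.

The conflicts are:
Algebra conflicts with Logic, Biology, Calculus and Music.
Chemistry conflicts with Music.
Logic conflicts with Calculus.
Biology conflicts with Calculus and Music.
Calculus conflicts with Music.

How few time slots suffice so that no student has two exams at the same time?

Algebra, Biology, Calculus, Music pairwise conflict, so at least 4 time slots are needed.
4 time slots suffice: time slot 1 → {Logic, Music}; time slot 2 → {Chemistry, Calculus}; time slot 3 → {Algebra}; time slot 4 → {Biology}. Every pair that conflicts lands in different time slots.

4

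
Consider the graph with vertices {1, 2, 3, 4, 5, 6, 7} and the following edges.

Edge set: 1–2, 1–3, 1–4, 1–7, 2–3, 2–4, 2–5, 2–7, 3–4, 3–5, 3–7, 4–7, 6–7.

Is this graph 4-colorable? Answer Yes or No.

No

1, 2, 3, 4, 7 form a clique, so at least 5 colors are needed.
So 4 colors are not enough.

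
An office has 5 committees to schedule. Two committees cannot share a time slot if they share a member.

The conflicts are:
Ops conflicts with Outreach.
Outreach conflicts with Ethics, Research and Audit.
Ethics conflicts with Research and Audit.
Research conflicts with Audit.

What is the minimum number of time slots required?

4

Outreach, Ethics, Research, Audit all conflict with each other, so at least 4 time slots are needed.
4 time slots suffice: time slot 1 → {Outreach}; time slot 2 → {Ops, Research}; time slot 3 → {Audit}; time slot 4 → {Ethics}. Each listed conflict is separated.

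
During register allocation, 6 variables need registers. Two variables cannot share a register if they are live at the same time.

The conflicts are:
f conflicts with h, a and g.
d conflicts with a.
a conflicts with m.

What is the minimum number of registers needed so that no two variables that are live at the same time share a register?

d and a conflict, so at least 2 registers are needed.
2 registers suffice: register 1 → {f, d, m}; register 2 → {h, a, g}. No two conflicting variables share a register.

2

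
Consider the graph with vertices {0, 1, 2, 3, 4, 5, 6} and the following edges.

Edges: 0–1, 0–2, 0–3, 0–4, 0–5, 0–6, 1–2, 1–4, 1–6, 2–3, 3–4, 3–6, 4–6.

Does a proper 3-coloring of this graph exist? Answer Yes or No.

0, 3, 4, 6 are mutually adjacent (a clique of size 4), so at least 4 colors are needed.
So 3 colors are not enough.

No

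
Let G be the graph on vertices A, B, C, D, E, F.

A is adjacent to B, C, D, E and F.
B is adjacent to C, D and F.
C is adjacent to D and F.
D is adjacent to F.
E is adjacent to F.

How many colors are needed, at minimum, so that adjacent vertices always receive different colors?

5

A, B, C, D, F are mutually adjacent (a clique of size 5), so at least 5 colors are needed.
5 colors suffice: A=red, B=green, C=purple, D=yellow, E=green, F=blue. Each edge has distinct colors on its endpoints.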